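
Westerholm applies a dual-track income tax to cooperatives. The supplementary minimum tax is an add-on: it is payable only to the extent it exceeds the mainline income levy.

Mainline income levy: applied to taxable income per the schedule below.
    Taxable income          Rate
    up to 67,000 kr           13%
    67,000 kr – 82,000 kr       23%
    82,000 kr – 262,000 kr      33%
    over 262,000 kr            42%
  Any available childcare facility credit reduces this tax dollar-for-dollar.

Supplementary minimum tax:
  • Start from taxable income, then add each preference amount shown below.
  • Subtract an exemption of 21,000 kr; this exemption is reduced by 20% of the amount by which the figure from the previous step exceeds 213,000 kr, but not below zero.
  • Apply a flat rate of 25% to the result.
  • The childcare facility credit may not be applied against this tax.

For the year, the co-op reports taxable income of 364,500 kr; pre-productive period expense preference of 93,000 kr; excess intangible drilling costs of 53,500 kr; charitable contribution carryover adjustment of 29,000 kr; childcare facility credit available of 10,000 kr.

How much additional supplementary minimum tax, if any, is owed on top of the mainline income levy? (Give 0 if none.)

Mainline income levy:
  67,000 kr × 13% = 8,710 kr
  15,000 kr × 23% = 3,450 kr
  180,000 kr × 33% = 59,400 kr
  102,500 kr × 42% = 43,050 kr
  → 114,610 kr
  Less childcare facility credit 10,000 kr → 104,610 kr

Supplementary minimum tax:
  Adjusted income: 364,500 kr + 93,000 kr + 53,500 kr + 29,000 kr = 540,000 kr
  Exemption: 20% × (540,000 kr − 213,000 kr) = 65,400 kr ≥ 21,000 kr, so the exemption is fully phased out
  Base: 540,000 kr − 0 kr = 540,000 kr
  540,000 kr × 25% = 135,000 kr

Excess of supplementary minimum tax over mainline income levy: 135,000 kr − 104,610 kr = 30,390 kr.

30,390 kr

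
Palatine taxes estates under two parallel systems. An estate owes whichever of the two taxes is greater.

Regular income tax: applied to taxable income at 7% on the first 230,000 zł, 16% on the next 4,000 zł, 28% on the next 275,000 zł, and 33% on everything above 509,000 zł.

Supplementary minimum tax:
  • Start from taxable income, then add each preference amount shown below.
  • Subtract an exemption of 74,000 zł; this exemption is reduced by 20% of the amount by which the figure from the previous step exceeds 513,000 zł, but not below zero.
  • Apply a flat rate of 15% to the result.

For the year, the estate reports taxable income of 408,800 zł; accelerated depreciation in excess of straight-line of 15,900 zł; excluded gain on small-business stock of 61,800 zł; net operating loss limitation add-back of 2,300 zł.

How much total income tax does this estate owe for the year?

65,684 zł

Regular income tax:
  230,000 zł × 7% = 16,100 zł
  4,000 zł × 16% = 640 zł
  174,800 zł × 28% = 48,944 zł
  → 65,684 zł

Supplementary minimum tax:
  Adjusted income: 408,800 zł + 15,900 zł + 61,800 zł + 2,300 zł = 488,800 zł
  Exemption: 488,800 zł ≤ 513,000 zł, so full 74,000 zł applies
  Base: 488,800 zł − 74,000 zł = 414,800 zł
  414,800 zł × 15% = 62,220 zł

65,684 zł > 62,220 zł, so the regular income tax governs.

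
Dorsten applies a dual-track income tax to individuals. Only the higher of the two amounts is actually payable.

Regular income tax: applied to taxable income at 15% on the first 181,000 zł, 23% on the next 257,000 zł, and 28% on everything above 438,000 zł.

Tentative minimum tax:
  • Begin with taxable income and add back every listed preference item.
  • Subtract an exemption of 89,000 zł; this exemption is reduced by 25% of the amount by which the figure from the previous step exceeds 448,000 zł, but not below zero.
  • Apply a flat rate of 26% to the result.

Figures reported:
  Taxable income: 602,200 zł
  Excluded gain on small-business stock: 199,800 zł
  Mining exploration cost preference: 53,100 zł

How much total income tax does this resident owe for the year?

222,326 zł

Tentative minimum tax:
  Adjusted income: 602,200 zł + 199,800 zł + 53,100 zł = 855,100 zł
  Exemption: 25% × (855,100 zł − 448,000 zł) = 101,775 zł ≥ 89,000 zł, so the exemption is fully phased out
  Base: 855,100 zł − 0 zł = 855,100 zł
  855,100 zł × 26% = 222,326 zł

Regular income tax:
  181,000 zł × 15% = 27,150 zł
  257,000 zł × 23% = 59,110 zł
  164,200 zł × 28% = 45,976 zł
  → 132,236 zł

222,326 zł > 132,236 zł, so the tentative minimum tax is the binding amount.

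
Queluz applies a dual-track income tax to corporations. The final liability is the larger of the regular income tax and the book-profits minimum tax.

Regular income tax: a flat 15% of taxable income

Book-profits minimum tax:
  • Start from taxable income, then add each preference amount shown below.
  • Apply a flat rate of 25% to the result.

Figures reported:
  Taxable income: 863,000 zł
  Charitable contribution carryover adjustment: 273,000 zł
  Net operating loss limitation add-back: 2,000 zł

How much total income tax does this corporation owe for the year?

Book-profits minimum tax:
  Adjusted income: 863,000 zł + 273,000 zł + 2,000 zł = 1,138,000 zł
  1,138,000 zł × 25% = 284,500 zł

Regular income tax:
  863,000 zł × 15% = 129,450 zł

284,500 zł > 129,450 zł, so the book-profits minimum tax is the binding amount.

284,500 zł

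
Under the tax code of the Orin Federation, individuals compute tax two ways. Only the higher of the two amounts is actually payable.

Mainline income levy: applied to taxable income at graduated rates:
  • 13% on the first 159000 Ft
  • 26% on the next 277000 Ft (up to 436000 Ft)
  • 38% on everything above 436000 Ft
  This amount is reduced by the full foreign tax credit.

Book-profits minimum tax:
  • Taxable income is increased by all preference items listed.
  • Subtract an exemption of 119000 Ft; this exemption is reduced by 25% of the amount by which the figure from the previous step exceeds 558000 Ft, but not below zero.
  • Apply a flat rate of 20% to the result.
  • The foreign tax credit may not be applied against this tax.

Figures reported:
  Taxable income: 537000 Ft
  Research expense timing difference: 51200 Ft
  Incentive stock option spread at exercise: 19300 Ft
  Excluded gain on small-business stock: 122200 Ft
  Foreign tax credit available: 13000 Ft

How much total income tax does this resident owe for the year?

130725 Ft

Book-profits minimum tax:
  Adjusted income: 537000 Ft + 51200 Ft + 19300 Ft + 122200 Ft = 729700 Ft
  Exemption: 119000 Ft − 25% × (729700 Ft − 558000 Ft) = 119000 Ft − 42925 Ft = 76075 Ft
  Base: 729700 Ft − 76075 Ft = 653625 Ft
  653625 Ft × 20% = 130725 Ft

Mainline income levy:
  159000 Ft × 13% = 20670 Ft
  277000 Ft × 26% = 72020 Ft
  101000 Ft × 38% = 38380 Ft
  → 131070 Ft
  Less foreign tax credit 13000 Ft → 118070 Ft

130725 Ft > 118070 Ft, so the book-profits minimum tax is the binding amount.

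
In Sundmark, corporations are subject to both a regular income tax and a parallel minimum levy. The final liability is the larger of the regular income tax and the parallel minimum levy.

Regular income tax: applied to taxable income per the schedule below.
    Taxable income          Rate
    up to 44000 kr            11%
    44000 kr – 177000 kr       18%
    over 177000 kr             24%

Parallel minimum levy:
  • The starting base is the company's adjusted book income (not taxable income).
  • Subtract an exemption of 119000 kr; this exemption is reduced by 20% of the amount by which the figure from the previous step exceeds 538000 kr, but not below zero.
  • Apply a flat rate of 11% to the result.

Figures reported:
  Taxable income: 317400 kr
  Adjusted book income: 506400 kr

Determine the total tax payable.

Regular income tax:
  44000 kr × 11% = 4840 kr
  133000 kr × 18% = 23940 kr
  140400 kr × 24% = 33696 kr
  → 62476 kr

Parallel minimum levy:
  Base (adjusted book income): 506400 kr
  Exemption: 506400 kr ≤ 538000 kr, so full 119000 kr applies
  Base: 506400 kr − 119000 kr = 387400 kr
  387400 kr × 11% = 42614 kr

62476 kr > 42614 kr, so the regular income tax governs.

62476 kr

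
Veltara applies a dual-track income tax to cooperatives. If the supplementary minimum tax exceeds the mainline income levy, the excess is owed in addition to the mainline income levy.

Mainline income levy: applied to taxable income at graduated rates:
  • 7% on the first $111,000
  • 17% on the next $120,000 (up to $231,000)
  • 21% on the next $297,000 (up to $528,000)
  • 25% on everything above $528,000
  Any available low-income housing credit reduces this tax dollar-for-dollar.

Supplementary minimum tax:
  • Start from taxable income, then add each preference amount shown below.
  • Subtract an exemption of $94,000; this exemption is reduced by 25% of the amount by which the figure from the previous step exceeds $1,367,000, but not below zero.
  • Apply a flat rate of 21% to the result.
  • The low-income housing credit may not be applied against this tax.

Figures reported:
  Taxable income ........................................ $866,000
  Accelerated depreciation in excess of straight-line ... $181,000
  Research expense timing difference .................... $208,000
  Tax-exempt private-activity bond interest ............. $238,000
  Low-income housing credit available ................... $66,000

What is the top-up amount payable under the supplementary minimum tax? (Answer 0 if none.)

$191,365

Supplementary minimum tax:
  Adjusted income: $866,000 + $181,000 + $208,000 + $238,000 = $1,493,000
  Exemption: $94,000 − 25% × ($1,493,000 − $1,367,000) = $94,000 − $31,500 = $62,500
  Base: $1,493,000 − $62,500 = $1,430,500
  $1,430,500 × 21% = $300,405

Mainline income levy:
  $111,000 × 7% = $7,770
  $120,000 × 17% = $20,400
  $297,000 × 21% = $62,370
  $338,000 × 25% = $84,500
  → $175,040
  Less low-income housing credit $66,000 → $109,040

Excess of supplementary minimum tax over mainline income levy: $300,405 − $109,040 = $191,365.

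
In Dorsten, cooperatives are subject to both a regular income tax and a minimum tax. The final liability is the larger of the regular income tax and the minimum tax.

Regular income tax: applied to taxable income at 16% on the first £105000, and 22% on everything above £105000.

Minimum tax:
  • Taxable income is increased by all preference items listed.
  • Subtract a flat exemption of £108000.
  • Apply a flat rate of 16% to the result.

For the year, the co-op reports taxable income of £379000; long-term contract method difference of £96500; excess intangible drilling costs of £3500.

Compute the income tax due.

£77080

Minimum tax:
  Adjusted income: £379000 + £96500 + £3500 = £479000
  Less exemption £108000 → base £371000
  £371000 × 16% = £59360

Regular income tax:
  £105000 × 16% = £16800
  £274000 × 22% = £60280
  → £77080

£77080 > £59360, so the regular income tax governs.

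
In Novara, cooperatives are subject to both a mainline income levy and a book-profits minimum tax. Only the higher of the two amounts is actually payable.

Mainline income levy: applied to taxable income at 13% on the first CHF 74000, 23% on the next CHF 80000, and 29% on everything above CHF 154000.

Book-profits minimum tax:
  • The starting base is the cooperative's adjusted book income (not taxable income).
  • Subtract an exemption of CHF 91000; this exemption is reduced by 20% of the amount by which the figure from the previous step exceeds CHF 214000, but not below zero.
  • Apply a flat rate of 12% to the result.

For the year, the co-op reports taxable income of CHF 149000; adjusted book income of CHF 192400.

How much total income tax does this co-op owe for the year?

Mainline income levy:
  CHF 74000 × 13% = CHF 9620
  CHF 75000 × 23% = CHF 17250
  → CHF 26870

Book-profits minimum tax:
  Base (adjusted book income): CHF 192400
  Exemption: CHF 192400 ≤ CHF 214000, so full CHF 91000 applies
  Base: CHF 192400 − CHF 91000 = CHF 101400
  CHF 101400 × 12% = CHF 12168

CHF 26870 > CHF 12168, so the mainline income levy governs.

CHF 26870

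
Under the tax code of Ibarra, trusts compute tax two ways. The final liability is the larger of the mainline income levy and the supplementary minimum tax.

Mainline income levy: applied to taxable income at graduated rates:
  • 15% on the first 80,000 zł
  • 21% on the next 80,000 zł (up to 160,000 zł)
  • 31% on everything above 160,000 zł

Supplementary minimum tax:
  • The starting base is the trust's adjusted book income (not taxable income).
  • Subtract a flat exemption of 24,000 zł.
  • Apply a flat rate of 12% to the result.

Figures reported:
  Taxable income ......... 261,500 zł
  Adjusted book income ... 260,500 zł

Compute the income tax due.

60,265 zł

Supplementary minimum tax:
  Base (adjusted book income): 260,500 zł
  Less exemption 24,000 zł → base 236,500 zł
  236,500 zł × 12% = 28,380 zł

Mainline income levy:
  80,000 zł × 15% = 12,000 zł
  80,000 zł × 21% = 16,800 zł
  101,500 zł × 31% = 31,465 zł
  → 60,265 zł

60,265 zł > 28,380 zł, so the mainline income levy governs.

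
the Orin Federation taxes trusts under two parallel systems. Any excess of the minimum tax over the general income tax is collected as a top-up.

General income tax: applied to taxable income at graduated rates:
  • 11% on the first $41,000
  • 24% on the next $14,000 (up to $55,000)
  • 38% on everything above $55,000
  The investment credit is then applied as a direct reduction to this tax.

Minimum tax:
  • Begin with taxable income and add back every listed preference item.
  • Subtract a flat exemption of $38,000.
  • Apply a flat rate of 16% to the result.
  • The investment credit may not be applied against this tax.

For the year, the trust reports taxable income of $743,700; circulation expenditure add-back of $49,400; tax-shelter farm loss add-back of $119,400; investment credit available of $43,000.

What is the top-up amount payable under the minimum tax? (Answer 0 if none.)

General income tax:
  $41,000 × 11% = $4,510
  $14,000 × 24% = $3,360
  $688,700 × 38% = $261,706
  → $269,576
  Less investment credit $43,000 → $226,576

Minimum tax:
  Adjusted income: $743,700 + $49,400 + $119,400 = $912,500
  Less exemption $38,000 → base $874,500
  $874,500 × 16% = $139,920

$139,920 ≤ $226,576, so no add-on is due.

$0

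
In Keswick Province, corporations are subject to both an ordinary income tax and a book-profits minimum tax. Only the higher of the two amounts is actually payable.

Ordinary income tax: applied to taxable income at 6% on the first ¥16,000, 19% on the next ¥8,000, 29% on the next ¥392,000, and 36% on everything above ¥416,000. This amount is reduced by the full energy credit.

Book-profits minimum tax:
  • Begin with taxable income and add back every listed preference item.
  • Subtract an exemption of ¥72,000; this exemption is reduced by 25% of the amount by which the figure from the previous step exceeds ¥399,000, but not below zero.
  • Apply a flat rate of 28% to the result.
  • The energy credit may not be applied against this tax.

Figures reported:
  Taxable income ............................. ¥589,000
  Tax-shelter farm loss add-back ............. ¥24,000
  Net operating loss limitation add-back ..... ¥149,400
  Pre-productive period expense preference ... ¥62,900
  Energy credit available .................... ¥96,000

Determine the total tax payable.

Book-profits minimum tax:
  Adjusted income: ¥589,000 + ¥24,000 + ¥149,400 + ¥62,900 = ¥825,300
  Exemption: 25% × (¥825,300 − ¥399,000) = ¥106,575 ≥ ¥72,000, so the exemption is fully phased out
  Base: ¥825,300 − ¥0 = ¥825,300
  ¥825,300 × 28% = ¥231,084

Ordinary income tax:
  ¥16,000 × 6% = ¥960
  ¥8,000 × 19% = ¥1,520
  ¥392,000 × 29% = ¥113,680
  ¥173,000 × 36% = ¥62,280
  → ¥178,440
  Less energy credit ¥96,000 → ¥82,440

¥231,084 > ¥82,440, so the book-profits minimum tax is the binding amount.

¥231,084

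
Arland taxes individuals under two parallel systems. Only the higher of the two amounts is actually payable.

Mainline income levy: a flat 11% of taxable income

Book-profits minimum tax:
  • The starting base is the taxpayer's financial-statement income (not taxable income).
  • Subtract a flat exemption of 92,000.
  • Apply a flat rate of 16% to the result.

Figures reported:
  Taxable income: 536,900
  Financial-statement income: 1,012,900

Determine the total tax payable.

Book-profits minimum tax:
  Base (financial-statement income): 1,012,900
  Less exemption 92,000 → base 920,900
  920,900 × 16% = 147,344

Mainline income levy:
  536,900 × 11% = 59,059

147,344 > 59,059, so the book-profits minimum tax is the binding amount.

147,344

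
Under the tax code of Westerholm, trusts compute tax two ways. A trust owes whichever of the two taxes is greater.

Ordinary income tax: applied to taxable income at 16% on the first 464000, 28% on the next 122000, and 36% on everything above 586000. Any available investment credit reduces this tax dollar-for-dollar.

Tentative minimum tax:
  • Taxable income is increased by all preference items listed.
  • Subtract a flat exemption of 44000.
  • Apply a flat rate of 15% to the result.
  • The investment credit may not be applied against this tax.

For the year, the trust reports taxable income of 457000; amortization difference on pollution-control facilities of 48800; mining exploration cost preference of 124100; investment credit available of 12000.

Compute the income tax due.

Tentative minimum tax:
  Adjusted income: 457000 + 48800 + 124100 = 629900
  Less exemption 44000 → base 585900
  585900 × 15% = 87885

Ordinary income tax:
  457000 × 16% = 73120
  Less investment credit 12000 → 61120

87885 > 61120, so the tentative minimum tax is the binding amount.

87885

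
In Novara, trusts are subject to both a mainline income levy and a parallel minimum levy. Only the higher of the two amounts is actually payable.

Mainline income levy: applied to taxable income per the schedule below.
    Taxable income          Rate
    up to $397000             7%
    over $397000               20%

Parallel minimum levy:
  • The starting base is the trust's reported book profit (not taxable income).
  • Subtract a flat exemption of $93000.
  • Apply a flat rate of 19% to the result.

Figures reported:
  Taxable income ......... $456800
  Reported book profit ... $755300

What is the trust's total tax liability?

$125837

Mainline income levy:
  $397000 × 7% = $27790
  $59800 × 20% = $11960
  → $39750

Parallel minimum levy:
  Base (reported book profit): $755300
  Less exemption $93000 → base $662300
  $662300 × 19% = $125837

$125837 > $39750, so the parallel minimum levy is the binding amount.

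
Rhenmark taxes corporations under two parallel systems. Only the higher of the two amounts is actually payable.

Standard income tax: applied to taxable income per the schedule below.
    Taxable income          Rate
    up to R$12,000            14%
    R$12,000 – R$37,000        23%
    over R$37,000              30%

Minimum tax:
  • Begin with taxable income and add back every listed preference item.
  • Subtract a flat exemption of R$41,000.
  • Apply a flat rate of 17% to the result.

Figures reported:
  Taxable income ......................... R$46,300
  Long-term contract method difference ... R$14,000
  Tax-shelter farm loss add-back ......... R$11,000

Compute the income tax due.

R$10,220

Minimum tax:
  Adjusted income: R$46,300 + R$14,000 + R$11,000 = R$71,300
  Less exemption R$41,000 → base R$30,300
  R$30,300 × 17% = R$5,151

Standard income tax:
  R$12,000 × 14% = R$1,680
  R$25,000 × 23% = R$5,750
  R$9,300 × 30% = R$2,790
  → R$10,220

R$10,220 > R$5,151, so the standard income tax governs.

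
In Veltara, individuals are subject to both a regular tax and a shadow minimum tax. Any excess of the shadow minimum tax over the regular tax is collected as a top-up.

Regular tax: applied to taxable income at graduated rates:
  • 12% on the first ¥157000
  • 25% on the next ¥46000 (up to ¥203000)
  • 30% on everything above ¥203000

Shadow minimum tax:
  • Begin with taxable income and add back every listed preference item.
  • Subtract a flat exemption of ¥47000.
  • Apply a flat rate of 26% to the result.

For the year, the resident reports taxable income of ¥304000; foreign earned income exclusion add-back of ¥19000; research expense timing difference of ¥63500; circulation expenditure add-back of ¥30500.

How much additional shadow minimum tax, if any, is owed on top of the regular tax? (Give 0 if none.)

Shadow minimum tax:
  Adjusted income: ¥304000 + ¥19000 + ¥63500 + ¥30500 = ¥417000
  Less exemption ¥47000 → base ¥370000
  ¥370000 × 26% = ¥96200

Regular tax:
  ¥157000 × 12% = ¥18840
  ¥46000 × 25% = ¥11500
  ¥101000 × 30% = ¥30300
  → ¥60640

Excess of shadow minimum tax over regular tax: ¥96200 − ¥60640 = ¥35560.

¥35560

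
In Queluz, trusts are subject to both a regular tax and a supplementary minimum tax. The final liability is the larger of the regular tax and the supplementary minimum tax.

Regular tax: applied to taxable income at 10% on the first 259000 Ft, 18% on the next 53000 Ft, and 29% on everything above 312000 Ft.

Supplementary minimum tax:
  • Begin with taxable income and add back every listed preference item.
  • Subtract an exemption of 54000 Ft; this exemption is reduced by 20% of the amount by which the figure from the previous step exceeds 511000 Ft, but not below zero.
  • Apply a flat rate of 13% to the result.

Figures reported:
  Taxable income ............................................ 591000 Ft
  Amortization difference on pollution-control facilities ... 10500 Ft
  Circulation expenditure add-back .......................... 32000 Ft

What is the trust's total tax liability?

116350 Ft

Regular tax:
  259000 Ft × 10% = 25900 Ft
  53000 Ft × 18% = 9540 Ft
  279000 Ft × 29% = 80910 Ft
  → 116350 Ft

Supplementary minimum tax:
  Adjusted income: 591000 Ft + 10500 Ft + 32000 Ft = 633500 Ft
  Exemption: 54000 Ft − 20% × (633500 Ft − 511000 Ft) = 54000 Ft − 24500 Ft = 29500 Ft
  Base: 633500 Ft − 29500 Ft = 604000 Ft
  604000 Ft × 13% = 78520 Ft

116350 Ft > 78520 Ft, so the regular tax governs.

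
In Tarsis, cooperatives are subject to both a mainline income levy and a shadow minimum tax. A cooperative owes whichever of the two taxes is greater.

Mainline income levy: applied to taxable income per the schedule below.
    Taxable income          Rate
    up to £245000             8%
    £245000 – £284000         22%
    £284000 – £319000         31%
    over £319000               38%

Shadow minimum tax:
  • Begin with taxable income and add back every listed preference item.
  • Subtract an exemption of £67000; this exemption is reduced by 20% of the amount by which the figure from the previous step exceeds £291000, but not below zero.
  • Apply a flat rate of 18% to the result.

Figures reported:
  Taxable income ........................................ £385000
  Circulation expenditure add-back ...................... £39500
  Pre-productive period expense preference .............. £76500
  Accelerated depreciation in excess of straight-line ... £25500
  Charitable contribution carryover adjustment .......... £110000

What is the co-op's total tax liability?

£114570

Mainline income levy:
  £245000 × 8% = £19600
  £39000 × 22% = £8580
  £35000 × 31% = £10850
  £66000 × 38% = £25080
  → £64110

Shadow minimum tax:
  Adjusted income: £385000 + £39500 + £76500 + £25500 + £110000 = £636500
  Exemption: 20% × (£636500 − £291000) = £69100 ≥ £67000, so the exemption is fully phased out
  Base: £636500 − £0 = £636500
  £636500 × 18% = £114570

£114570 > £64110, so the shadow minimum tax is the binding amount.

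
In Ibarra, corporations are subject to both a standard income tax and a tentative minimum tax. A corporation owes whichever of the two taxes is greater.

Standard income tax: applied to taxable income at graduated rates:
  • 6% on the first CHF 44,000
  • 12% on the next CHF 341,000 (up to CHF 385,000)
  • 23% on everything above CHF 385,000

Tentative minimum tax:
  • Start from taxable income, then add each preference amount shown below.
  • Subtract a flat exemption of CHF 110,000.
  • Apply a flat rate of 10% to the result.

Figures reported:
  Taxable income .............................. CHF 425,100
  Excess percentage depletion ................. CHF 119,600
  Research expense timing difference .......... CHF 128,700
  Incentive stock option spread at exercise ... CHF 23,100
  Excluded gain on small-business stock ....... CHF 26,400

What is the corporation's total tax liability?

Tentative minimum tax:
  Adjusted income: CHF 425,100 + CHF 119,600 + CHF 128,700 + CHF 23,100 + CHF 26,400 = CHF 722,900
  Less exemption CHF 110,000 → base CHF 612,900
  CHF 612,900 × 10% = CHF 61,290

Standard income tax:
  CHF 44,000 × 6% = CHF 2,640
  CHF 341,000 × 12% = CHF 40,920
  CHF 40,100 × 23% = CHF 9,223
  → CHF 52,783

CHF 61,290 > CHF 52,783, so the tentative minimum tax is the binding amount.

CHF 61,290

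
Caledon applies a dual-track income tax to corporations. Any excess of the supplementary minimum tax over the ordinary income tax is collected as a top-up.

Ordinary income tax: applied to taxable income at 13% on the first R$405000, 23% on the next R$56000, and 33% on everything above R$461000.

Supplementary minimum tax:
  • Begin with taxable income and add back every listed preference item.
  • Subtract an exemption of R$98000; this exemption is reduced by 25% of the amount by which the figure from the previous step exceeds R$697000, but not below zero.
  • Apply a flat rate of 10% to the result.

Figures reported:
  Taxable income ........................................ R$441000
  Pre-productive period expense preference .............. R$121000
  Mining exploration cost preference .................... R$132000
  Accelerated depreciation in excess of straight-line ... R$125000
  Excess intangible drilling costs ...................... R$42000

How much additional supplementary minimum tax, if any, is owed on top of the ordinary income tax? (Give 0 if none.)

Ordinary income tax:
  R$405000 × 13% = R$52650
  R$36000 × 23% = R$8280
  → R$60930

Supplementary minimum tax:
  Adjusted income: R$441000 + R$121000 + R$132000 + R$125000 + R$42000 = R$861000
  Exemption: R$98000 − 25% × (R$861000 − R$697000) = R$98000 − R$41000 = R$57000
  Base: R$861000 − R$57000 = R$804000
  R$804000 × 10% = R$80400

Excess of supplementary minimum tax over ordinary income tax: R$80400 − R$60930 = R$19470.

R$19470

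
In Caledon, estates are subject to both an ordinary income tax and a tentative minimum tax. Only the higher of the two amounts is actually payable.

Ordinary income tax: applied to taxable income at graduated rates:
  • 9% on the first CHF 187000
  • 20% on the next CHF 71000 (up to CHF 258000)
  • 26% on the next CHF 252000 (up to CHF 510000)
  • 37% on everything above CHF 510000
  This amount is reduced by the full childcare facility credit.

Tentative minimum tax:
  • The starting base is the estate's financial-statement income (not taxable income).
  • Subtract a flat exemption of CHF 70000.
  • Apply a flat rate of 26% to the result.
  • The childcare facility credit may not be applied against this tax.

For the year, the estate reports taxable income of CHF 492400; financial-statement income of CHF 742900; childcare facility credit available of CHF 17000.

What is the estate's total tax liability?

CHF 174954

Tentative minimum tax:
  Base (financial-statement income): CHF 742900
  Less exemption CHF 70000 → base CHF 672900
  CHF 672900 × 26% = CHF 174954

Ordinary income tax:
  CHF 187000 × 9% = CHF 16830
  CHF 71000 × 20% = CHF 14200
  CHF 234400 × 26% = CHF 60944
  → CHF 91974
  Less childcare facility credit CHF 17000 → CHF 74974

CHF 174954 > CHF 74974, so the tentative minimum tax is the binding amount.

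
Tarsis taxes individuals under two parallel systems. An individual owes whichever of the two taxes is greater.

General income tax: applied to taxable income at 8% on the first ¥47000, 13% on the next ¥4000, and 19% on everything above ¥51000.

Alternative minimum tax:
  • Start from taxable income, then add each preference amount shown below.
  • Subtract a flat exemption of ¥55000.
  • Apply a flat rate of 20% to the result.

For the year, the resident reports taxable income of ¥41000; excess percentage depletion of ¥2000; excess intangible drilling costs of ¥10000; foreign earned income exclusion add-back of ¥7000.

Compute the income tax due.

Alternative minimum tax:
  Adjusted income: ¥41000 + ¥2000 + ¥10000 + ¥7000 = ¥60000
  Less exemption ¥55000 → base ¥5000
  ¥5000 × 20% = ¥1000

General income tax:
  ¥41000 × 8% = ¥3280

¥3280 > ¥1000, so the general income tax governs.

¥3280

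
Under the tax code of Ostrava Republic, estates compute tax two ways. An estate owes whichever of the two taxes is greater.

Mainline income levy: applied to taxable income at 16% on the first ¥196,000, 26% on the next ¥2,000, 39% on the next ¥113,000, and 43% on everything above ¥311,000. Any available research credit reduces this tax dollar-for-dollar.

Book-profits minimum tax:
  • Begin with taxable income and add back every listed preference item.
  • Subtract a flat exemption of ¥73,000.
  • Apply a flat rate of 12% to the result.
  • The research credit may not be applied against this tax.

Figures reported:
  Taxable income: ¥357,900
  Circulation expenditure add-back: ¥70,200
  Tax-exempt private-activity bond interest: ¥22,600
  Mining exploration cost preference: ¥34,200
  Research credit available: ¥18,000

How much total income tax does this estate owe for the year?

Mainline income levy:
  ¥196,000 × 16% = ¥31,360
  ¥2,000 × 26% = ¥520
  ¥113,000 × 39% = ¥44,070
  ¥46,900 × 43% = ¥20,167
  → ¥96,117
  Less research credit ¥18,000 → ¥78,117

Book-profits minimum tax:
  Adjusted income: ¥357,900 + ¥70,200 + ¥22,600 + ¥34,200 = ¥484,900
  Less exemption ¥73,000 → base ¥411,900
  ¥411,900 × 12% = ¥49,428

¥78,117 > ¥49,428, so the mainline income levy governs.

¥78,117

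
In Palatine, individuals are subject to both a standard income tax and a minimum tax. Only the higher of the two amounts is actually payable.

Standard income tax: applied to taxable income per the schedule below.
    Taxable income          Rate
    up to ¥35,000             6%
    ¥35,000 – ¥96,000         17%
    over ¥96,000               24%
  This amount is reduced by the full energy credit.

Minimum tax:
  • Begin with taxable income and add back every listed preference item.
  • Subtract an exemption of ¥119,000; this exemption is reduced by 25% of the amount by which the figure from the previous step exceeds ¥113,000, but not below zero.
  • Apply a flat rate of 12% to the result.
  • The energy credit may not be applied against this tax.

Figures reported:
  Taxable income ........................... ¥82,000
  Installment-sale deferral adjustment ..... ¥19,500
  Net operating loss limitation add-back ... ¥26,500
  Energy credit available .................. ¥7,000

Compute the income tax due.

Minimum tax:
  Adjusted income: ¥82,000 + ¥19,500 + ¥26,500 = ¥128,000
  Exemption: ¥119,000 − 25% × (¥128,000 − ¥113,000) = ¥119,000 − ¥3,750 = ¥115,250
  Base: ¥128,000 − ¥115,250 = ¥12,750
  ¥12,750 × 12% = ¥1,530

Standard income tax:
  ¥35,000 × 6% = ¥2,100
  ¥47,000 × 17% = ¥7,990
  → ¥10,090
  Less energy credit ¥7,000 → ¥3,090

¥3,090 > ¥1,530, so the standard income tax governs.

¥3,090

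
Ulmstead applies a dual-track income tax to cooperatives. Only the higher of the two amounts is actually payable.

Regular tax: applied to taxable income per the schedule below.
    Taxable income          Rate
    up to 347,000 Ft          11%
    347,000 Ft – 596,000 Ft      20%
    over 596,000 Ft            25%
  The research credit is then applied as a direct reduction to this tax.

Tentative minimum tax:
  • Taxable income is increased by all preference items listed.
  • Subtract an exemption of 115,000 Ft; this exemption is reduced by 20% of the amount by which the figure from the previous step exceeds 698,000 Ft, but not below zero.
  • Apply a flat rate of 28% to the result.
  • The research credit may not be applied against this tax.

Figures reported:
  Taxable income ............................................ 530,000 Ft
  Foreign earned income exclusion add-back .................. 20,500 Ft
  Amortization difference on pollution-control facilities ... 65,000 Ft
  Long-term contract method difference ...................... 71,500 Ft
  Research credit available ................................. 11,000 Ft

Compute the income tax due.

160,160 Ft

Regular tax:
  347,000 Ft × 11% = 38,170 Ft
  183,000 Ft × 20% = 36,600 Ft
  → 74,770 Ft
  Less research credit 11,000 Ft → 63,770 Ft

Tentative minimum tax:
  Adjusted income: 530,000 Ft + 20,500 Ft + 65,000 Ft + 71,500 Ft = 687,000 Ft
  Exemption: 687,000 Ft ≤ 698,000 Ft, so full 115,000 Ft applies
  Base: 687,000 Ft − 115,000 Ft = 572,000 Ft
  572,000 Ft × 28% = 160,160 Ft

160,160 Ft > 63,770 Ft, so the tentative minimum tax is the binding amount.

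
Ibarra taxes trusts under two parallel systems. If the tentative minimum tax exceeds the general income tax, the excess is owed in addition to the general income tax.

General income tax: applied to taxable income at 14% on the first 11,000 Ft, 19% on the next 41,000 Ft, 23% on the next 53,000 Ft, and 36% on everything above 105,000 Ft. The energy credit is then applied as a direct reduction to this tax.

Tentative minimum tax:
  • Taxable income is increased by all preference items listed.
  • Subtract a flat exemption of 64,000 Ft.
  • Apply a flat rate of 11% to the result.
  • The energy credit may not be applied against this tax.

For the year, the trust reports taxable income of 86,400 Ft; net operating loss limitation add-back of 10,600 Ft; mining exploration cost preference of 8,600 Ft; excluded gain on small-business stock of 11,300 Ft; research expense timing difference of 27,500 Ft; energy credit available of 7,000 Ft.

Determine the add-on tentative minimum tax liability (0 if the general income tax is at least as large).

0 Ft

General income tax:
  11,000 Ft × 14% = 1,540 Ft
  41,000 Ft × 19% = 7,790 Ft
  34,400 Ft × 23% = 7,912 Ft
  → 17,242 Ft
  Less energy credit 7,000 Ft → 10,242 Ft

Tentative minimum tax:
  Adjusted income: 86,400 Ft + 10,600 Ft + 8,600 Ft + 11,300 Ft + 27,500 Ft = 144,400 Ft
  Less exemption 64,000 Ft → base 80,400 Ft
  80,400 Ft × 11% = 8,844 Ft

8,844 Ft ≤ 10,242 Ft, so no add-on is due.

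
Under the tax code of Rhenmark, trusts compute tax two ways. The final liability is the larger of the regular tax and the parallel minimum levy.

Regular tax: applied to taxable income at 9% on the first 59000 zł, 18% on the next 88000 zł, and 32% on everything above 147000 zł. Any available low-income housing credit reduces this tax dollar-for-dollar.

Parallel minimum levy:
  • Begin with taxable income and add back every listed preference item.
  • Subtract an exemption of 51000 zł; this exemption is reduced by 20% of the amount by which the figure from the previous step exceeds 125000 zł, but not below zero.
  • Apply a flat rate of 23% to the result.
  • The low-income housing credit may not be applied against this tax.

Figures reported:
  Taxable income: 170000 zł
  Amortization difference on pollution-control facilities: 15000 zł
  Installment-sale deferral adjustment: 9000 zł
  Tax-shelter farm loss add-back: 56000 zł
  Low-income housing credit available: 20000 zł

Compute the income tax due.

51520 zł

Parallel minimum levy:
  Adjusted income: 170000 zł + 15000 zł + 9000 zł + 56000 zł = 250000 zł
  Exemption: 51000 zł − 20% × (250000 zł − 125000 zł) = 51000 zł − 25000 zł = 26000 zł
  Base: 250000 zł − 26000 zł = 224000 zł
  224000 zł × 23% = 51520 zł

Regular tax:
  59000 zł × 9% = 5310 zł
  88000 zł × 18% = 15840 zł
  23000 zł × 32% = 7360 zł
  → 28510 zł
  Less low-income housing credit 20000 zł → 8510 zł

51520 zł > 8510 zł, so the parallel minimum levy is the binding amount.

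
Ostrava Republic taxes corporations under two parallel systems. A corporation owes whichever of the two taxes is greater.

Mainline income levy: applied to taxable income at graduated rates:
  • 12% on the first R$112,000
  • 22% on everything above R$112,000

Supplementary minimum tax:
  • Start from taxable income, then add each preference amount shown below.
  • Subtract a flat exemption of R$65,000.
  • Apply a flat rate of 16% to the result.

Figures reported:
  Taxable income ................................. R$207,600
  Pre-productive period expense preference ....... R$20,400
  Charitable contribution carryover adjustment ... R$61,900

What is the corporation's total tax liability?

R$35,984

Supplementary minimum tax:
  Adjusted income: R$207,600 + R$20,400 + R$61,900 = R$289,900
  Less exemption R$65,000 → base R$224,900
  R$224,900 × 16% = R$35,984

Mainline income levy:
  R$112,000 × 12% = R$13,440
  R$95,600 × 22% = R$21,032
  → R$34,472

R$35,984 > R$34,472, so the supplementary minimum tax is the binding amount.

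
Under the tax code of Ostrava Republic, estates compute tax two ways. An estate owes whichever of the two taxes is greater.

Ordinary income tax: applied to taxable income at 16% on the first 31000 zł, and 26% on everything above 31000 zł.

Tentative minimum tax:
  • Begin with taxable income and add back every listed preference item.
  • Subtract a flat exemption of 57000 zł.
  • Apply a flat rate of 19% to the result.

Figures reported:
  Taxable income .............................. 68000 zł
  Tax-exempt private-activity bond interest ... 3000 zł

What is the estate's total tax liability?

14580 zł

Ordinary income tax:
  31000 zł × 16% = 4960 zł
  37000 zł × 26% = 9620 zł
  → 14580 zł

Tentative minimum tax:
  Adjusted income: 68000 zł + 3000 zł = 71000 zł
  Less exemption 57000 zł → base 14000 zł
  14000 zł × 19% = 2660 zł

14580 zł > 2660 zł, so the ordinary income tax governs.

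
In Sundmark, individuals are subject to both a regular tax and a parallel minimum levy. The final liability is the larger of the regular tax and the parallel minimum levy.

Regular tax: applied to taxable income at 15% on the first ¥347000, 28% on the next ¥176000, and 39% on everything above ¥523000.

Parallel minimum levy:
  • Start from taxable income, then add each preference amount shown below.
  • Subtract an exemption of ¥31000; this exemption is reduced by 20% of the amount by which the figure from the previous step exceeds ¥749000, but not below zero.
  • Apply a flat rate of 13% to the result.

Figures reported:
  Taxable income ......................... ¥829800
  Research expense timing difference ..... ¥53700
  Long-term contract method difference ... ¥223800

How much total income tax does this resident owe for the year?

¥220982

Regular tax:
  ¥347000 × 15% = ¥52050
  ¥176000 × 28% = ¥49280
  ¥306800 × 39% = ¥119652
  → ¥220982

Parallel minimum levy:
  Adjusted income: ¥829800 + ¥53700 + ¥223800 = ¥1107300
  Exemption: 20% × (¥1107300 − ¥749000) = ¥71660 ≥ ¥31000, so the exemption is fully phased out
  Base: ¥1107300 − ¥0 = ¥1107300
  ¥1107300 × 13% = ¥143949

¥220982 > ¥143949, so the regular tax governs.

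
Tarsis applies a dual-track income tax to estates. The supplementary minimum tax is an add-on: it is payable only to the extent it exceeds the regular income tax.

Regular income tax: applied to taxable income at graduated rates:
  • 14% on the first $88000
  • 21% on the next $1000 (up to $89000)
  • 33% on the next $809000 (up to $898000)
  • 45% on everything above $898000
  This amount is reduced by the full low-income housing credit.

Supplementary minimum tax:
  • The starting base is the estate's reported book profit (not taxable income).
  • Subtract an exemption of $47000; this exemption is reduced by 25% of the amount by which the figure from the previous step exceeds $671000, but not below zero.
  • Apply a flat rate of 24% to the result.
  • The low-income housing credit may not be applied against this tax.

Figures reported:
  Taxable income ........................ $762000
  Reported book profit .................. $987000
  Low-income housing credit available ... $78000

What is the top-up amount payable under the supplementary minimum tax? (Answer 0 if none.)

$80260

Regular income tax:
  $88000 × 14% = $12320
  $1000 × 21% = $210
  $673000 × 33% = $222090
  → $234620
  Less low-income housing credit $78000 → $156620

Supplementary minimum tax:
  Base (reported book profit): $987000
  Exemption: 25% × ($987000 − $671000) = $79000 ≥ $47000, so the exemption is fully phased out
  Base: $987000 − $0 = $987000
  $987000 × 24% = $236880

Excess of supplementary minimum tax over regular income tax: $236880 − $156620 = $80260.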